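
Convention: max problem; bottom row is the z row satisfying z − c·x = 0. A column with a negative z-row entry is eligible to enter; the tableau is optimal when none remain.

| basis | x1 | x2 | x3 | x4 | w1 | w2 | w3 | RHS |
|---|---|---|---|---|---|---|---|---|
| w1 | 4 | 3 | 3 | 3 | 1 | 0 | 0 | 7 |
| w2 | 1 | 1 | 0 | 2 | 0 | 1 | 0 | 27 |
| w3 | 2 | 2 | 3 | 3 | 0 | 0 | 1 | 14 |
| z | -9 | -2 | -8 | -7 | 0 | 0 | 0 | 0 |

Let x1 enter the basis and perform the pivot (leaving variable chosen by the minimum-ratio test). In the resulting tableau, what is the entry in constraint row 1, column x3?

Ratio test on column x1 — row 1: 7/4 = 7/4; row 2: 27/1 = 27; row 3: 14/2 = 7. Minimum is 7/4 at row 1 (w1 leaves); pivot element 4.
Divide row 1 by 4; eliminate column x1 from the other rows.
In the new row 1, the x3 entry is the old entry divided by the pivot: 3/4 = 3/4.

3/4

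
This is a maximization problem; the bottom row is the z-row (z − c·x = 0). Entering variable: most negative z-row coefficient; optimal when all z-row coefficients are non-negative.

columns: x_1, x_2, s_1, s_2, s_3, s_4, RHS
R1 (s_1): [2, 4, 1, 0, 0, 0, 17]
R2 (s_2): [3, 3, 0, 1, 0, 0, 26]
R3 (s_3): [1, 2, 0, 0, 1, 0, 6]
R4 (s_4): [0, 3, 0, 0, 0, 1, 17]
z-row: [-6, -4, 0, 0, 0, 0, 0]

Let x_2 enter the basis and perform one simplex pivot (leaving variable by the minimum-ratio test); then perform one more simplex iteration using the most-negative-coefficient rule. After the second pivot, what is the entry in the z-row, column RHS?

36

Ratio test on column x_2 — row 1: 17/4 = 17/4; row 2: 26/3 = 26/3; row 3: 6/2 = 3; row 4: 17/3 = 17/3. Minimum is 3 at row 3 (s_3 leaves); pivot element 2.
Divide row 3 by 2; eliminate column x_2 from the other rows.
Second iteration: most negative z-row entry is -4 in column x_1, so x_1 enters.
Ratio test on column x_1 — row 1: entry 0 ≤ 0; row 2: 17/(3/2) = 34/3; row 3: 3/(1/2) = 6; row 4: entry -3/2 ≤ 0. Minimum is 6 at row 3 (x_2 leaves); pivot element 1/2.
Divide row 3 by 1/2; eliminate column x_1 from the other rows.
After both pivots, the entry at the z-row, column RHS is 36.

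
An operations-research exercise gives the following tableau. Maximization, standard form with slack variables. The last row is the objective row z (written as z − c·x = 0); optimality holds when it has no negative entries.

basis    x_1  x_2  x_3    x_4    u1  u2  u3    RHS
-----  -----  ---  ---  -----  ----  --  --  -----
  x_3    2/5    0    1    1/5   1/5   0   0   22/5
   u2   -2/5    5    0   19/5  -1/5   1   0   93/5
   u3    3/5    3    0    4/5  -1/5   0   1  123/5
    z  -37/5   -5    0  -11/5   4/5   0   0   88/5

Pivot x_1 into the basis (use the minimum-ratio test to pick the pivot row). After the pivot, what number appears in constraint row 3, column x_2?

3

Ratio test on column x_1 — row 1: (22/5)/(2/5) = 11; row 2: entry -2/5 ≤ 0; row 3: (123/5)/(3/5) = 41. Minimum is 11 at row 1 (x_3 leaves); pivot element 2/5.
Divide row 1 by 2/5; eliminate column x_1 from the other rows.
Row 3 update in column x_2: 3 − (3/5)·0 = 3.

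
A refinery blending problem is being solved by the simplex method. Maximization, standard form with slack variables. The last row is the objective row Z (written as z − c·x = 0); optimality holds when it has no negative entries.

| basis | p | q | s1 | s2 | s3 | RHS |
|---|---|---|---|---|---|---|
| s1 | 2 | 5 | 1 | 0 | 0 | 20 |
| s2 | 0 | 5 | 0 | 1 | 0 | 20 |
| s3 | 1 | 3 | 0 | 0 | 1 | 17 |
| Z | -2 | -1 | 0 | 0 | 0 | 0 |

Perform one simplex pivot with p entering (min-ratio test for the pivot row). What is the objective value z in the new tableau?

20

Ratio test on column p — row 1: 20/2 = 10; row 2: entry 0 ≤ 0; row 3: 17/1 = 17. Minimum is 10 at row 1 (s1 leaves); pivot element 2.
Pivot on row 1; the Z-row RHS becomes 0 − (-2)·10 = 20.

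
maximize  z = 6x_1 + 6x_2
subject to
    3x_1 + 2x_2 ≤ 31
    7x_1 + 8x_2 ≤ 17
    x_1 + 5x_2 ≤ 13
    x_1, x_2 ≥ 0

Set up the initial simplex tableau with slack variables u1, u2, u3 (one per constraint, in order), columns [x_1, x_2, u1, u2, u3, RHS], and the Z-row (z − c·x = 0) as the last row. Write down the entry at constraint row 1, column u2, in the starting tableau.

Slack u2 belongs to constraint 2; its column is the unit vector e_2, so the entry in row 1 is 0.

0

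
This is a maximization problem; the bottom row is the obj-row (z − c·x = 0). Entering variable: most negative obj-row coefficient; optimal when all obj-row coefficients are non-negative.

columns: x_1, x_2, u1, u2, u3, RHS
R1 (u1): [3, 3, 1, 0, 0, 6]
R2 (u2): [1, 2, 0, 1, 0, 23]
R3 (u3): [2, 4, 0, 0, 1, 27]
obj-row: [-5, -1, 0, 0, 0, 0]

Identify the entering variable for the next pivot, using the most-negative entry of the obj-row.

x_1

Negative obj-row entries: x_1: -5, x_2: -1.
The most negative is -5 in column x_1, so x_1 enters.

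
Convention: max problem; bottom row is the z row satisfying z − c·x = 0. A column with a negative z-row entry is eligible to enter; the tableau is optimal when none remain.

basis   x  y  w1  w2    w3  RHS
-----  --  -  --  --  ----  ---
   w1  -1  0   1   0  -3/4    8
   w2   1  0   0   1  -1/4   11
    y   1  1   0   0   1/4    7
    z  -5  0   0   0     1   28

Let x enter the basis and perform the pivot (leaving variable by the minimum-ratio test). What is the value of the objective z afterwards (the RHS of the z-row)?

Ratio test on column x — row 1: entry -1 ≤ 0; row 2: 11/1 = 11; row 3: 7/1 = 7. Minimum is 7 at row 3 (y leaves); pivot element 1.
Pivot on row 3; the z-row RHS becomes 28 − (-5)·7 = 63.

63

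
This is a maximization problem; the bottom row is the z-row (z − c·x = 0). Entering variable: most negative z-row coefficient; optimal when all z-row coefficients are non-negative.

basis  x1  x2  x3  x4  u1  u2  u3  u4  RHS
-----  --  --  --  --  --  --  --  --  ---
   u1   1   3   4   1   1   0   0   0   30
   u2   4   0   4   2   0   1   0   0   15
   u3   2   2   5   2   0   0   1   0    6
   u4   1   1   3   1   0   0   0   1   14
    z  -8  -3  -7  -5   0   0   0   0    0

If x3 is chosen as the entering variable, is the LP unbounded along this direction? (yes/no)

no

Column x3 has positive entries in row(s) 1, 2, 3, 4, so the ratio test bounds it — not unbounded.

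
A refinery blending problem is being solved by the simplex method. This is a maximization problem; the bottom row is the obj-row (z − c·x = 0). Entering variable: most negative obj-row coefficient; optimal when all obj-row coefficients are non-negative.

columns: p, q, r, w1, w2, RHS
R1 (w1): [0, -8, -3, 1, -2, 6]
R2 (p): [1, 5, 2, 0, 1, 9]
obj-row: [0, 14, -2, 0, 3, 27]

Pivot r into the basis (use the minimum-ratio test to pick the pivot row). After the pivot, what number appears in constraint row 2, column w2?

Ratio test on column r — row 1: entry -3 ≤ 0; row 2: 9/2 = 9/2. Minimum is 9/2 at row 2 (p leaves); pivot element 2.
Divide row 2 by 2; eliminate column r from the other rows.
In the new row 2, the w2 entry is the old entry divided by the pivot: 1/2 = 1/2.

1/2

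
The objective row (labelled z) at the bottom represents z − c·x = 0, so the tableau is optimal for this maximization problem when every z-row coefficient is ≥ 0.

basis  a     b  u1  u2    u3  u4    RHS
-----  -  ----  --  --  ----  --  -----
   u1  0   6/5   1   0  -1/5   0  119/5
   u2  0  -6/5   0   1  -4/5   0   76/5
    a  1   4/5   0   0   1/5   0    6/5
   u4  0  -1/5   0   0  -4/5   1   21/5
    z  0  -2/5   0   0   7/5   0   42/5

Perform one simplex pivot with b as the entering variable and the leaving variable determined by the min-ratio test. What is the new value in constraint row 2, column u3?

-1/2

Ratio test on column b — row 1: (119/5)/(6/5) = 119/6; row 2: entry -6/5 ≤ 0; row 3: (6/5)/(4/5) = 3/2; row 4: entry -1/5 ≤ 0. Minimum is 3/2 at row 3 (a leaves); pivot element 4/5.
Divide row 3 by 4/5; eliminate column b from the other rows.
Row 2 update in column u3: -4/5 − (-6/5)·(1/4) = -1/2.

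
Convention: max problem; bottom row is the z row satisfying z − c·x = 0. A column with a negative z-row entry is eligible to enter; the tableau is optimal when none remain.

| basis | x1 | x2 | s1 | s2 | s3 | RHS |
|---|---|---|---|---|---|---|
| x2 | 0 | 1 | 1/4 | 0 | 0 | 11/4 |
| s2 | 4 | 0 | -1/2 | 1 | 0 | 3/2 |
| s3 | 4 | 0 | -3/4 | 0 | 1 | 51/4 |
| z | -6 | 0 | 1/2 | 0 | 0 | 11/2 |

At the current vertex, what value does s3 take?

s3 is basic (row 3); its value is the RHS of that row, 51/4.

51/4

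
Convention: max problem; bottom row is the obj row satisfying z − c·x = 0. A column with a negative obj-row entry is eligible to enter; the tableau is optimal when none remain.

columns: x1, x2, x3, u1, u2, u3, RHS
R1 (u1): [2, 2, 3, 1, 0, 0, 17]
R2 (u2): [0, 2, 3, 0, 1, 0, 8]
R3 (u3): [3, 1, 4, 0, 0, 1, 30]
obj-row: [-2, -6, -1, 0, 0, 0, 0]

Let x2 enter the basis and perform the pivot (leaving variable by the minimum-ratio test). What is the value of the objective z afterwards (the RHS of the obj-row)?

24

Ratio test on column x2 — row 1: 17/2 = 17/2; row 2: 8/2 = 4; row 3: 30/1 = 30. Minimum is 4 at row 2 (u2 leaves); pivot element 2.
Pivot on row 2; the obj-row RHS becomes 0 − (-6)·4 = 24.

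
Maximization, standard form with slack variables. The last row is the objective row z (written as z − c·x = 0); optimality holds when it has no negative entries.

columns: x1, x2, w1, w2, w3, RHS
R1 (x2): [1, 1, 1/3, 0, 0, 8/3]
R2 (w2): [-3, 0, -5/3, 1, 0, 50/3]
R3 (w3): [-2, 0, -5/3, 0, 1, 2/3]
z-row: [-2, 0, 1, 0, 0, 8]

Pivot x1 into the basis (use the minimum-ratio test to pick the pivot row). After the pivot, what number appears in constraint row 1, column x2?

Ratio test on column x1 — row 1: (8/3)/1 = 8/3; row 2: entry -3 ≤ 0; row 3: entry -2 ≤ 0. Minimum is 8/3 at row 1 (x2 leaves); pivot element 1.
Divide row 1 by 1; eliminate column x1 from the other rows.
In the new row 1, the x2 entry is the old entry divided by the pivot: 1/1 = 1.

1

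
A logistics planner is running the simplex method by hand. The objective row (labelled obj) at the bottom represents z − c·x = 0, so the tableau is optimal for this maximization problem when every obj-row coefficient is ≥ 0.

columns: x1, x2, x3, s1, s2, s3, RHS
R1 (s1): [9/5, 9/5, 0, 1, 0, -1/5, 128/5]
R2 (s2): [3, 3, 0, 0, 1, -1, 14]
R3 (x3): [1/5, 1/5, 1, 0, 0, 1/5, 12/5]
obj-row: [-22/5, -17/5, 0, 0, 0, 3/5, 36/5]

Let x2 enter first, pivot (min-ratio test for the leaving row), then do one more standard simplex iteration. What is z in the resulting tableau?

Ratio test on column x2 — row 1: (128/5)/(9/5) = 128/9; row 2: 14/3 = 14/3; row 3: (12/5)/(1/5) = 12. Minimum is 14/3 at row 2 (s2 leaves); pivot element 3.
Pivot on row 2; the obj-row RHS becomes 36/5 − (-17/5)·(14/3) = 346/15.
Next entering variable (most negative obj-row entry -1): x1.
Ratio test on column x1 — row 1: entry 0 ≤ 0; row 2: (14/3)/1 = 14/3; row 3: entry 0 ≤ 0. Minimum is 14/3 at row 2 (x2 leaves); pivot element 1.
After the second pivot the obj-row RHS is 346/15 − (-1)·(14/3) = 416/15.

416/15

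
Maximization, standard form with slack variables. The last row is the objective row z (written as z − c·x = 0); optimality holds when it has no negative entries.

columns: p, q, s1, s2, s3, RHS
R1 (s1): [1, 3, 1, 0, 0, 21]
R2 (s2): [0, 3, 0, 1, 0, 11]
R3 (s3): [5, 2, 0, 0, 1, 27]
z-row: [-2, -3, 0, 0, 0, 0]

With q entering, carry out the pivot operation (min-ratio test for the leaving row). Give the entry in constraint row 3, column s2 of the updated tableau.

Ratio test on column q — row 1: 21/3 = 7; row 2: 11/3 = 11/3; row 3: 27/2 = 27/2. Minimum is 11/3 at row 2 (s2 leaves); pivot element 3.
Divide row 2 by 3; eliminate column q from the other rows.
Row 3 update in column s2: 0 − 2·(1/3) = -2/3.

-2/3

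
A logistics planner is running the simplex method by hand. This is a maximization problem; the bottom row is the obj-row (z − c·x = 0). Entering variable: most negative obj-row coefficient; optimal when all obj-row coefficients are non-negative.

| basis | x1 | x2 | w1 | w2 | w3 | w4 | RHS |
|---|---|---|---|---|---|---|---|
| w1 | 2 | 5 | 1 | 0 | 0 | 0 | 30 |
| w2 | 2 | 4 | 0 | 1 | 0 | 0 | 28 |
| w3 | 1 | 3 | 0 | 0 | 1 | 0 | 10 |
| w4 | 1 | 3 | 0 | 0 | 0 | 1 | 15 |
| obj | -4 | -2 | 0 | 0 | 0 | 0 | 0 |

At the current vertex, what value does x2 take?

x2 is not in the basis, so in the current basic feasible solution x2 = 0.

0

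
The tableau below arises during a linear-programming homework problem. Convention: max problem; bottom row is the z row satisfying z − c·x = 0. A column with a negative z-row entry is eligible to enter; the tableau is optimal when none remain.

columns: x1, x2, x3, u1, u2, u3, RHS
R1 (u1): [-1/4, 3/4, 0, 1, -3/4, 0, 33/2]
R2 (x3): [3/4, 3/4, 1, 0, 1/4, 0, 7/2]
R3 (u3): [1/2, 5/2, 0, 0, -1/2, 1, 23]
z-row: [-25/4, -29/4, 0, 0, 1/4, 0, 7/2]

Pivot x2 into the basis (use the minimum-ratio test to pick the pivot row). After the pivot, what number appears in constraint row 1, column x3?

-1

Ratio test on column x2 — row 1: (33/2)/(3/4) = 22; row 2: (7/2)/(3/4) = 14/3; row 3: 23/(5/2) = 46/5. Minimum is 14/3 at row 2 (x3 leaves); pivot element 3/4.
Divide row 2 by 3/4; eliminate column x2 from the other rows.
Row 1 update in column x3: 0 − (3/4)·(4/3) = -1.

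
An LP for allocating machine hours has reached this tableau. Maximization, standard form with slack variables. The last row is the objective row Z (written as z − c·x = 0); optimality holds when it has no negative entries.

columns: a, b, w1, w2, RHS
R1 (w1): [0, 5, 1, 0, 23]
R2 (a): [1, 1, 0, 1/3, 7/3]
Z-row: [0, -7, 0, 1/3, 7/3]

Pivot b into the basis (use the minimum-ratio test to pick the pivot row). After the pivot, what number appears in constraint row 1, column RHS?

34/3

Ratio test on column b — row 1: 23/5 = 23/5; row 2: (7/3)/1 = 7/3. Minimum is 7/3 at row 2 (a leaves); pivot element 1.
Divide row 2 by 1; eliminate column b from the other rows.
Row 1 update in column RHS: 23 − 5·(7/3) = 34/3.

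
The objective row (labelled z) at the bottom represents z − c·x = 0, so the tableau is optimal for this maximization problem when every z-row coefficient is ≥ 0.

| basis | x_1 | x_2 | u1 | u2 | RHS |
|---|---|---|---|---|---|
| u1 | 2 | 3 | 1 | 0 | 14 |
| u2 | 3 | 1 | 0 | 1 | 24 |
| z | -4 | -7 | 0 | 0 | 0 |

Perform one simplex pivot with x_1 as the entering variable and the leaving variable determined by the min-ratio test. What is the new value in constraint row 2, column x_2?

-7/2

Ratio test on column x_1 — row 1: 14/2 = 7; row 2: 24/3 = 8. Minimum is 7 at row 1 (u1 leaves); pivot element 2.
Divide row 1 by 2; eliminate column x_1 from the other rows.
Row 2 update in column x_2: 1 − 3·(3/2) = -7/2.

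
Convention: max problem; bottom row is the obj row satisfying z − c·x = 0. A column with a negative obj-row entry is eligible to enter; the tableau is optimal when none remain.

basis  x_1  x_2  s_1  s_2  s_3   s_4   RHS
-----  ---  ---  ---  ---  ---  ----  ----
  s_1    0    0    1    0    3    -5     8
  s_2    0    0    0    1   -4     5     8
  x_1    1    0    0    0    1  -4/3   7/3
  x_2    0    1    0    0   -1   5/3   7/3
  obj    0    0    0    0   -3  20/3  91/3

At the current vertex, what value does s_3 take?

s_3 is not in the basis, so in the current basic feasible solution s_3 = 0.

0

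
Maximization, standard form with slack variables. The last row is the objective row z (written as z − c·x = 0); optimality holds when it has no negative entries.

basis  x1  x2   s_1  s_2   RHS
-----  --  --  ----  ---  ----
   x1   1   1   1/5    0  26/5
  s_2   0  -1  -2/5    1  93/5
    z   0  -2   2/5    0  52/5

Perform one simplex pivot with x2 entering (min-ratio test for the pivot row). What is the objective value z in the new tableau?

Ratio test on column x2 — row 1: (26/5)/1 = 26/5; row 2: entry -1 ≤ 0. Minimum is 26/5 at row 1 (x1 leaves); pivot element 1.
Pivot on row 1; the z-row RHS becomes 52/5 − (-2)·(26/5) = 104/5.

104/5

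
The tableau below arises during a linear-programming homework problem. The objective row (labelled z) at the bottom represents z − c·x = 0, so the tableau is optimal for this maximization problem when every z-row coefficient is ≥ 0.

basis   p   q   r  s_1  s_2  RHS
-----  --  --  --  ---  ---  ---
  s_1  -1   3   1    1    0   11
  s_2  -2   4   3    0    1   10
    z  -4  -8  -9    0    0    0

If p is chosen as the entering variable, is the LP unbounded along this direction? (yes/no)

yes

Every constraint-row entry in column p is ≤ 0, so increasing p is unbounded.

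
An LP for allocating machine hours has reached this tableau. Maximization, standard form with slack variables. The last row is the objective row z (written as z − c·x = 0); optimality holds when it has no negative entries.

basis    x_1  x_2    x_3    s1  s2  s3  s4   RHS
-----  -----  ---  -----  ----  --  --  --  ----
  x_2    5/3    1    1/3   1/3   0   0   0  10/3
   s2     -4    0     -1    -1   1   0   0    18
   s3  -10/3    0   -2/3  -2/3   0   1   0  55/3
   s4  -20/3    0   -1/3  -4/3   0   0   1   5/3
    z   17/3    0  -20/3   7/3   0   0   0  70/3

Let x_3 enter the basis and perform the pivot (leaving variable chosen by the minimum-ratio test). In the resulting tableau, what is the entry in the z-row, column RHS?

Ratio test on column x_3 — row 1: (10/3)/(1/3) = 10; row 2: entry -1 ≤ 0; row 3: entry -2/3 ≤ 0; row 4: entry -1/3 ≤ 0. Minimum is 10 at row 1 (x_2 leaves); pivot element 1/3.
Divide row 1 by 1/3; eliminate column x_3 from the other rows.
z-row update in column RHS: 70/3 − (-20/3)·10 = 90.

90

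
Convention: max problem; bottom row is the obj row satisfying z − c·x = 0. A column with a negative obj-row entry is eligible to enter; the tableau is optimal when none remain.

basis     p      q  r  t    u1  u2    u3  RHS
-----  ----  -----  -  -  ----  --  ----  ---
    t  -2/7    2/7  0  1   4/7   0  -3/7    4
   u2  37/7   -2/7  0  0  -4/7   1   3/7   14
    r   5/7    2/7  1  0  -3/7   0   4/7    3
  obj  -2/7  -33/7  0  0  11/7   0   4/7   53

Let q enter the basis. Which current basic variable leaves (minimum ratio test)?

r

Column q entries and ratios — t: 4/(2/7) = 14; u2: -2/7 ≤ 0, skip; r: 3/(2/7) = 21/2.
Smallest ratio is 21/2 in the row of r, so r leaves.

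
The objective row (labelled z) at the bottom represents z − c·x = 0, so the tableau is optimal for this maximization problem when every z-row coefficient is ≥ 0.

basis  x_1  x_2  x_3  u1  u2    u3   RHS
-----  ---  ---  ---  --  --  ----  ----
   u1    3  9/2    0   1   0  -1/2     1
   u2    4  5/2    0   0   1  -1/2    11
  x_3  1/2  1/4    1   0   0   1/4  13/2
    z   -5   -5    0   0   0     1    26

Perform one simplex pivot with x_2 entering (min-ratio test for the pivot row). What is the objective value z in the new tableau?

Ratio test on column x_2 — row 1: 1/(9/2) = 2/9; row 2: 11/(5/2) = 22/5; row 3: (13/2)/(1/4) = 26. Minimum is 2/9 at row 1 (u1 leaves); pivot element 9/2.
Pivot on row 1; the z-row RHS becomes 26 − (-5)·(2/9) = 244/9.

244/9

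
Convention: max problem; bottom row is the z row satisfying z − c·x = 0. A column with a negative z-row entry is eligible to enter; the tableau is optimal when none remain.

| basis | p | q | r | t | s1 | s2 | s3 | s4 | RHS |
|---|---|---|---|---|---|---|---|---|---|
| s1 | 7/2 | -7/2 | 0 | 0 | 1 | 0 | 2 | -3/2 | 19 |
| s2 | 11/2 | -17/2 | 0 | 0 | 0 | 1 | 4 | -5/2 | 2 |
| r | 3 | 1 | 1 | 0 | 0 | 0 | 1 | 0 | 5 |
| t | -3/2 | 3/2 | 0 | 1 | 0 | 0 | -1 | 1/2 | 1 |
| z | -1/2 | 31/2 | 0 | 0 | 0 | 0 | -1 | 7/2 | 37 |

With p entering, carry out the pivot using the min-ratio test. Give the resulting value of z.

409/11

Ratio test on column p — row 1: 19/(7/2) = 38/7; row 2: 2/(11/2) = 4/11; row 3: 5/3 = 5/3; row 4: entry -3/2 ≤ 0. Minimum is 4/11 at row 2 (s2 leaves); pivot element 11/2.
Pivot on row 2; the z-row RHS becomes 37 − (-1/2)·(4/11) = 409/11.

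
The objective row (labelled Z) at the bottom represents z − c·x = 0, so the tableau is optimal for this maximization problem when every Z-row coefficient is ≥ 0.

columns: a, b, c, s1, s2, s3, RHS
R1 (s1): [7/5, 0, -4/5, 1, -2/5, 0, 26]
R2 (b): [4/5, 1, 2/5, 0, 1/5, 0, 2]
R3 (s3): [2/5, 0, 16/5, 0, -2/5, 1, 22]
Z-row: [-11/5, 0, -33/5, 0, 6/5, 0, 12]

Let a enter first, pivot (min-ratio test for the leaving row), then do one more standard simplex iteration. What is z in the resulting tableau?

Ratio test on column a — row 1: 26/(7/5) = 130/7; row 2: 2/(4/5) = 5/2; row 3: 22/(2/5) = 55. Minimum is 5/2 at row 2 (b leaves); pivot element 4/5.
Pivot on row 2; the Z-row RHS becomes 12 − (-11/5)·(5/2) = 35/2.
Next entering variable (most negative Z-row entry -11/2): c.
Ratio test on column c — row 1: entry -3/2 ≤ 0; row 2: (5/2)/(1/2) = 5; row 3: 21/3 = 7. Minimum is 5 at row 2 (a leaves); pivot element 1/2.
After the second pivot the Z-row RHS is 35/2 − (-11/2)·5 = 45.

45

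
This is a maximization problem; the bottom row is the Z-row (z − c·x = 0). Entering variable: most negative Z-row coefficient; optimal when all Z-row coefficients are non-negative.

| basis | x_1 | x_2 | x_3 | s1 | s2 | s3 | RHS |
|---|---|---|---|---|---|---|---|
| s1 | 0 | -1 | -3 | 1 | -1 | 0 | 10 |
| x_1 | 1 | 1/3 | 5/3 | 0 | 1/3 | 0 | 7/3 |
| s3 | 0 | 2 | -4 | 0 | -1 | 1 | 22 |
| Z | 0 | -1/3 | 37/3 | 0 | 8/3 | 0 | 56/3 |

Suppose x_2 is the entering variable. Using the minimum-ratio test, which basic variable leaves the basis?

Column x_2 entries and ratios — s1: -1 ≤ 0, skip; x_1: (7/3)/(1/3) = 7; s3: 22/2 = 11.
Smallest ratio is 7 in the row of x_1, so x_1 leaves.

x_1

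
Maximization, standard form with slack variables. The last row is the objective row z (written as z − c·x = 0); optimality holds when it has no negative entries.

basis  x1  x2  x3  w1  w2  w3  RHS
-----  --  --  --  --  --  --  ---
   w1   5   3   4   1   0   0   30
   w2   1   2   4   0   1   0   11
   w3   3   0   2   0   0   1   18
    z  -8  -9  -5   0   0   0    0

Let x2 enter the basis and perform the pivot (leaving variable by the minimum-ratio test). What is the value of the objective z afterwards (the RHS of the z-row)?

Ratio test on column x2 — row 1: 30/3 = 10; row 2: 11/2 = 11/2; row 3: entry 0 ≤ 0. Minimum is 11/2 at row 2 (w2 leaves); pivot element 2.
Pivot on row 2; the z-row RHS becomes 0 − (-9)·(11/2) = 99/2.

99/2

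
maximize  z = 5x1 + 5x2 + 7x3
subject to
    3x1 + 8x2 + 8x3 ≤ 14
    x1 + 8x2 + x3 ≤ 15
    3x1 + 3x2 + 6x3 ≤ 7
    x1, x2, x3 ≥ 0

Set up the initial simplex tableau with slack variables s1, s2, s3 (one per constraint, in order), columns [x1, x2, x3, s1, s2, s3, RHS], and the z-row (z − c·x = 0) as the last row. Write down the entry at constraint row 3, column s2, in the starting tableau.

Slack s2 belongs to constraint 2; its column is the unit vector e_2, so the entry in row 3 is 0.

0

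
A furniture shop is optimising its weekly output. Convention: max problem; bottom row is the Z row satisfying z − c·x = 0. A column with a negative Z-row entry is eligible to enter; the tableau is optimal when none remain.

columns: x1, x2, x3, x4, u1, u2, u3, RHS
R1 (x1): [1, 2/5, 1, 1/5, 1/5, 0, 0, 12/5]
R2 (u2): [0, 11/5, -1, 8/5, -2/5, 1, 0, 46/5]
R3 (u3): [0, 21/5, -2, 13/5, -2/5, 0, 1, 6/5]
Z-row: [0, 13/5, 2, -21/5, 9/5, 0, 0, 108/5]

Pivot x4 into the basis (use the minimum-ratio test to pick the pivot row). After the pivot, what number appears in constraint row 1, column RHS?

30/13

Ratio test on column x4 — row 1: (12/5)/(1/5) = 12; row 2: (46/5)/(8/5) = 23/4; row 3: (6/5)/(13/5) = 6/13. Minimum is 6/13 at row 3 (u3 leaves); pivot element 13/5.
Divide row 3 by 13/5; eliminate column x4 from the other rows.
Row 1 update in column RHS: 12/5 − (1/5)·(6/13) = 30/13.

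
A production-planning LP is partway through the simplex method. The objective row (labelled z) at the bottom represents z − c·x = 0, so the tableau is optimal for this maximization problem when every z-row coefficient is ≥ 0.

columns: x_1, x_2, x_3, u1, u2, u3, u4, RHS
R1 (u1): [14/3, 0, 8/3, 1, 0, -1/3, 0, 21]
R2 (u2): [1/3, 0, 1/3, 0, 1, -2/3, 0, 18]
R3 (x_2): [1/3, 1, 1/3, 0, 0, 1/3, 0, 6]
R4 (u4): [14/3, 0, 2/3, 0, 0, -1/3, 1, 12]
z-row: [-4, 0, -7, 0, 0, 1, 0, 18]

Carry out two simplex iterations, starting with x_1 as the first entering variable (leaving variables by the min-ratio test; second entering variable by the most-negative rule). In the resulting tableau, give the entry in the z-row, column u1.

Ratio test on column x_1 — row 1: 21/(14/3) = 9/2; row 2: 18/(1/3) = 54; row 3: 6/(1/3) = 18; row 4: 12/(14/3) = 18/7. Minimum is 18/7 at row 4 (u4 leaves); pivot element 14/3.
Divide row 4 by 14/3; eliminate column x_1 from the other rows.
Second iteration: most negative z-row entry is -45/7 in column x_3, so x_3 enters.
Ratio test on column x_3 — row 1: 9/2 = 9/2; row 2: (120/7)/(2/7) = 60; row 3: (36/7)/(2/7) = 18; row 4: (18/7)/(1/7) = 18. Minimum is 9/2 at row 1 (u1 leaves); pivot element 2.
Divide row 1 by 2; eliminate column x_3 from the other rows.
After both pivots, the entry at the z-row, column u1 is 45/14.

45/14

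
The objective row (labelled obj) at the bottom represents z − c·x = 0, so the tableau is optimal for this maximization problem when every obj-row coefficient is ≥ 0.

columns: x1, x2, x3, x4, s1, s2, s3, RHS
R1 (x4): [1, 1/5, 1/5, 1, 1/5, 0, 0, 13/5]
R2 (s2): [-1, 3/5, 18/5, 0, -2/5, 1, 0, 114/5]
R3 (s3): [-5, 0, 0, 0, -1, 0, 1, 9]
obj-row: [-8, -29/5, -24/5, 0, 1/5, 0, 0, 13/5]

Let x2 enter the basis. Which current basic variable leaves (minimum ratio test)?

x4

Column x2 entries and ratios — x4: (13/5)/(1/5) = 13; s2: (114/5)/(3/5) = 38; s3: 0 ≤ 0, skip.
Smallest ratio is 13 in the row of x4, so x4 leaves.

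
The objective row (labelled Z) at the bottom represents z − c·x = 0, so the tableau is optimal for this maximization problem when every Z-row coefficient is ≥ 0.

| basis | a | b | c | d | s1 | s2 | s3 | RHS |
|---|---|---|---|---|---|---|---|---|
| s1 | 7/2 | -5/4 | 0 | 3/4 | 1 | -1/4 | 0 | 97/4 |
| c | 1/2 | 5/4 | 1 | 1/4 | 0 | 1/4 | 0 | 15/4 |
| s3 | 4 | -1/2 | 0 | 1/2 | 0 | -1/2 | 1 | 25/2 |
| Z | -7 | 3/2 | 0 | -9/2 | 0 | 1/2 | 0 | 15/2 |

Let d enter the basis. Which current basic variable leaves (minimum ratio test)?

Column d entries and ratios — s1: (97/4)/(3/4) = 97/3; c: (15/4)/(1/4) = 15; s3: (25/2)/(1/2) = 25.
Smallest ratio is 15 in the row of c, so c leaves.

c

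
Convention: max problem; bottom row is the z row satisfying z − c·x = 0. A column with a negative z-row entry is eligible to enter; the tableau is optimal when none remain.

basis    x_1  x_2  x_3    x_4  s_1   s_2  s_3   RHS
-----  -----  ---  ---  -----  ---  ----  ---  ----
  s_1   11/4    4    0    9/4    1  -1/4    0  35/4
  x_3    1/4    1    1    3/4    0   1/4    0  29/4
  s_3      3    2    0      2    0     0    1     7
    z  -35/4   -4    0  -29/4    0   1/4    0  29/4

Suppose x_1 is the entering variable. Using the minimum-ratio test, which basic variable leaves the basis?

s_3

Column x_1 entries and ratios — s_1: (35/4)/(11/4) = 35/11; x_3: (29/4)/(1/4) = 29; s_3: 7/3 = 7/3.
Smallest ratio is 7/3 in the row of s_3, so s_3 leaves.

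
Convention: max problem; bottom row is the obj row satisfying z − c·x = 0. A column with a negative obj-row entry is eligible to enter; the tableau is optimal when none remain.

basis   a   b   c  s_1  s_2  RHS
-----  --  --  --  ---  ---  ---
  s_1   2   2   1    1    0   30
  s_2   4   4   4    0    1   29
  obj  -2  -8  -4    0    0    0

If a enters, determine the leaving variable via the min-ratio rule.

s_2

Column a entries and ratios — s_1: 30/2 = 15; s_2: 29/4 = 29/4.
Smallest ratio is 29/4 in the row of s_2, so s_2 leaves.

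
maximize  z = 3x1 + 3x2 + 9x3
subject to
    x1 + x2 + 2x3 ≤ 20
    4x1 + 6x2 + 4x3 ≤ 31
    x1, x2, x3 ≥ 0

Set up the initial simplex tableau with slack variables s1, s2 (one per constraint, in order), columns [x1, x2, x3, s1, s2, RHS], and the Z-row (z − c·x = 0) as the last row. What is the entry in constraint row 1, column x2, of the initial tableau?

1

Constraint 1 has coefficient 1 on x2.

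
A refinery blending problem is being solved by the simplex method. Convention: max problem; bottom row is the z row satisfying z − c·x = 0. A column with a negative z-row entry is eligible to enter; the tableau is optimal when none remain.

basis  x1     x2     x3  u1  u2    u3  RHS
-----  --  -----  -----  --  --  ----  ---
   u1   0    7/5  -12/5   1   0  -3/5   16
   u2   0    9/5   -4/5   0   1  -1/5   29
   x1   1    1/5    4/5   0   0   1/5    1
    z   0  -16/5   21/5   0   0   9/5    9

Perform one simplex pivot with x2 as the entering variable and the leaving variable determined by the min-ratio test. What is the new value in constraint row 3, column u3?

Ratio test on column x2 — row 1: 16/(7/5) = 80/7; row 2: 29/(9/5) = 145/9; row 3: 1/(1/5) = 5. Minimum is 5 at row 3 (x1 leaves); pivot element 1/5.
Divide row 3 by 1/5; eliminate column x2 from the other rows.
In the new row 3, the u3 entry is the old entry divided by the pivot: (1/5)/(1/5) = 1.

1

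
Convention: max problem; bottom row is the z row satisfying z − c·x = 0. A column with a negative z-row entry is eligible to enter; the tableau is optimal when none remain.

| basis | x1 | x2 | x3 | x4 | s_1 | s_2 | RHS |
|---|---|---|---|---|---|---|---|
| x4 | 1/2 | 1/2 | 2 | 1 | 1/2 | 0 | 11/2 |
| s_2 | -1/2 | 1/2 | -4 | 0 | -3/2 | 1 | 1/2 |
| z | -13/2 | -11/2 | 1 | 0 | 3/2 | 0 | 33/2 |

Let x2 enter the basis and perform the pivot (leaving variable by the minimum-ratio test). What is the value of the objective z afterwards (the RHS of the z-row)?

22

Ratio test on column x2 — row 1: (11/2)/(1/2) = 11; row 2: (1/2)/(1/2) = 1. Minimum is 1 at row 2 (s_2 leaves); pivot element 1/2.
Pivot on row 2; the z-row RHS becomes 33/2 − (-11/2)·1 = 22.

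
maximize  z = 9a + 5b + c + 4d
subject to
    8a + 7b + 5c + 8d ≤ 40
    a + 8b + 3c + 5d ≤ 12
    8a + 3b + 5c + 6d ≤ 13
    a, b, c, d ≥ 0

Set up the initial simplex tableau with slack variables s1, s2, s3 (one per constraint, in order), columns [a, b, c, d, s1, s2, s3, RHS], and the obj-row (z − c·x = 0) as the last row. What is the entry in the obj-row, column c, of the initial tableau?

-1

The obj-row carries the negated objective coefficients: the c entry is -1.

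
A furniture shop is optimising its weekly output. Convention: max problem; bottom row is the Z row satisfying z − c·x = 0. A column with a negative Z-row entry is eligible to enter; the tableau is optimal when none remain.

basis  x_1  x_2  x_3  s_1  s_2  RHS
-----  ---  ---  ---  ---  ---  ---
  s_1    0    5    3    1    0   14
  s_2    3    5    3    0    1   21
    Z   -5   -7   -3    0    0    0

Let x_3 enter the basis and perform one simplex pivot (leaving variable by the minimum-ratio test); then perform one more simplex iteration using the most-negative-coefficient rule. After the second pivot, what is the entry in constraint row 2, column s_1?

-1/3

Ratio test on column x_3 — row 1: 14/3 = 14/3; row 2: 21/3 = 7. Minimum is 14/3 at row 1 (s_1 leaves); pivot element 3.
Divide row 1 by 3; eliminate column x_3 from the other rows.
Second iteration: most negative Z-row entry is -5 in column x_1, so x_1 enters.
Ratio test on column x_1 — row 1: entry 0 ≤ 0; row 2: 7/3 = 7/3. Minimum is 7/3 at row 2 (s_2 leaves); pivot element 3.
Divide row 2 by 3; eliminate column x_1 from the other rows.
After both pivots, the entry at constraint row 2, column s_1 is -1/3.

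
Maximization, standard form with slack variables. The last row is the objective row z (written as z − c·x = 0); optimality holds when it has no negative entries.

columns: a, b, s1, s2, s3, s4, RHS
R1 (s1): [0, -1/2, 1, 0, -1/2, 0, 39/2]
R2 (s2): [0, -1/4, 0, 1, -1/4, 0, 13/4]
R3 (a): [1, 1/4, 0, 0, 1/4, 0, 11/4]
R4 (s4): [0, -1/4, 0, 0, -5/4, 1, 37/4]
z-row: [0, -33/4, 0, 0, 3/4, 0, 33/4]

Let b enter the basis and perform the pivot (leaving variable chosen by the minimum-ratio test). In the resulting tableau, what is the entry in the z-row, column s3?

Ratio test on column b — row 1: entry -1/2 ≤ 0; row 2: entry -1/4 ≤ 0; row 3: (11/4)/(1/4) = 11; row 4: entry -1/4 ≤ 0. Minimum is 11 at row 3 (a leaves); pivot element 1/4.
Divide row 3 by 1/4; eliminate column b from the other rows.
z-row update in column s3: 3/4 − (-33/4)·1 = 9.

9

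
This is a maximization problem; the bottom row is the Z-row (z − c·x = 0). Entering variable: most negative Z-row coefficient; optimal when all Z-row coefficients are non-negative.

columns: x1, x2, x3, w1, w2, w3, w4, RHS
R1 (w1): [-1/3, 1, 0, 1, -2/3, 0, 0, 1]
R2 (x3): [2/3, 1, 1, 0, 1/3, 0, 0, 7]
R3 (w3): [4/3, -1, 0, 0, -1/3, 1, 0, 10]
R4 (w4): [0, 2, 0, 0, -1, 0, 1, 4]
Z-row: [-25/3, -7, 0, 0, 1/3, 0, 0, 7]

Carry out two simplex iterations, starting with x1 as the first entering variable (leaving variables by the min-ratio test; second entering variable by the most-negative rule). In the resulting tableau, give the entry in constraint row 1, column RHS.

Ratio test on column x1 — row 1: entry -1/3 ≤ 0; row 2: 7/(2/3) = 21/2; row 3: 10/(4/3) = 15/2; row 4: entry 0 ≤ 0. Minimum is 15/2 at row 3 (w3 leaves); pivot element 4/3.
Divide row 3 by 4/3; eliminate column x1 from the other rows.
Second iteration: most negative Z-row entry is -53/4 in column x2, so x2 enters.
Ratio test on column x2 — row 1: (7/2)/(3/4) = 14/3; row 2: 2/(3/2) = 4/3; row 3: entry -3/4 ≤ 0; row 4: 4/2 = 2. Minimum is 4/3 at row 2 (x3 leaves); pivot element 3/2.
Divide row 2 by 3/2; eliminate column x2 from the other rows.
After both pivots, the entry at constraint row 1, column RHS is 5/2.

5/2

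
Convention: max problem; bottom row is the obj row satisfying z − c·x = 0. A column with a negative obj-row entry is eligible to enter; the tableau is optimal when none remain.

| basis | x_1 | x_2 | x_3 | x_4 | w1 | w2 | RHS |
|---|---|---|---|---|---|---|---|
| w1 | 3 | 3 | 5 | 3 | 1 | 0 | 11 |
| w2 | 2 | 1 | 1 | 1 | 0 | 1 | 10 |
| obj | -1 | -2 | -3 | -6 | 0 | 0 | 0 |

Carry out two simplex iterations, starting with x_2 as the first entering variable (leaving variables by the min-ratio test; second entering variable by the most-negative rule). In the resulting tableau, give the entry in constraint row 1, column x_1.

Ratio test on column x_2 — row 1: 11/3 = 11/3; row 2: 10/1 = 10. Minimum is 11/3 at row 1 (w1 leaves); pivot element 3.
Divide row 1 by 3; eliminate column x_2 from the other rows.
Second iteration: most negative obj-row entry is -4 in column x_4, so x_4 enters.
Ratio test on column x_4 — row 1: (11/3)/1 = 11/3; row 2: entry 0 ≤ 0. Minimum is 11/3 at row 1 (x_2 leaves); pivot element 1.
Divide row 1 by 1; eliminate column x_4 from the other rows.
After both pivots, the entry at constraint row 1, column x_1 is 1.

1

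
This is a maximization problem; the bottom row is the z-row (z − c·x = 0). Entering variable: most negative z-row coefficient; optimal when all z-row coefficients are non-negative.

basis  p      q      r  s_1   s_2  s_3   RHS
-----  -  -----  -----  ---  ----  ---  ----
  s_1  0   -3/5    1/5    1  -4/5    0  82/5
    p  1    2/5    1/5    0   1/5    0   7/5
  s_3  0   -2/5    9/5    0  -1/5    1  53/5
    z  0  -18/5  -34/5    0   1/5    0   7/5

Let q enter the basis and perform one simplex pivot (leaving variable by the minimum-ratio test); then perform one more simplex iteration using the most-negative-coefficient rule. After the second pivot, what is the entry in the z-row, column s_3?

5/2

Ratio test on column q — row 1: entry -3/5 ≤ 0; row 2: (7/5)/(2/5) = 7/2; row 3: entry -2/5 ≤ 0. Minimum is 7/2 at row 2 (p leaves); pivot element 2/5.
Divide row 2 by 2/5; eliminate column q from the other rows.
Second iteration: most negative z-row entry is -5 in column r, so r enters.
Ratio test on column r — row 1: (37/2)/(1/2) = 37; row 2: (7/2)/(1/2) = 7; row 3: 12/2 = 6. Minimum is 6 at row 3 (s_3 leaves); pivot element 2.
Divide row 3 by 2; eliminate column r from the other rows.
After both pivots, the entry at the z-row, column s_3 is 5/2.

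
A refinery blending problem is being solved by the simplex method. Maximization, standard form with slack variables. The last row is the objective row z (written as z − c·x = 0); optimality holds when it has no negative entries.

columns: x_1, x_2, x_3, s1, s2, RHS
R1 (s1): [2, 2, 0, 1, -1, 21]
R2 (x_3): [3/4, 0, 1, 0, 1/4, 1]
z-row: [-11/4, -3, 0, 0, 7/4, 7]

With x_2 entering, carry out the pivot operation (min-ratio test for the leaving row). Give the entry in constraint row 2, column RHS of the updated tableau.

Ratio test on column x_2 — row 1: 21/2 = 21/2; row 2: entry 0 ≤ 0. Minimum is 21/2 at row 1 (s1 leaves); pivot element 2.
Divide row 1 by 2; eliminate column x_2 from the other rows.
Row 2 update in column RHS: 1 − 0·(21/2) = 1.

1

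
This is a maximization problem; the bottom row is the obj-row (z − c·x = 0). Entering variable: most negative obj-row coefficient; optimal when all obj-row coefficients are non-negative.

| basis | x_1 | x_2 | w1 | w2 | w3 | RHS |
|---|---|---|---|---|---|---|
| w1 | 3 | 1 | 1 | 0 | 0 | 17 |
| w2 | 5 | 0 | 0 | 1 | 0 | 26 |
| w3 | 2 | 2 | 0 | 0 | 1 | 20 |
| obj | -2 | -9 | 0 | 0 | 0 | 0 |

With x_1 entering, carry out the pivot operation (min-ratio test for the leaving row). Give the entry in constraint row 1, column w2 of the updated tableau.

Ratio test on column x_1 — row 1: 17/3 = 17/3; row 2: 26/5 = 26/5; row 3: 20/2 = 10. Minimum is 26/5 at row 2 (w2 leaves); pivot element 5.
Divide row 2 by 5; eliminate column x_1 from the other rows.
Row 1 update in column w2: 0 − 3·(1/5) = -3/5.

-3/5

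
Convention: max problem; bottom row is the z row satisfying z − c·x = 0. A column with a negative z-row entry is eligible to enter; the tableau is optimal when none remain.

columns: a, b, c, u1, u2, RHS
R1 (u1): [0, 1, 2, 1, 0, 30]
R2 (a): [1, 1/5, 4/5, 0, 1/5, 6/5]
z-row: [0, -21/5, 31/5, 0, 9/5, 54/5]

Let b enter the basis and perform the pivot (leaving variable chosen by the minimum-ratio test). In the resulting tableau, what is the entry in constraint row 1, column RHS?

24

Ratio test on column b — row 1: 30/1 = 30; row 2: (6/5)/(1/5) = 6. Minimum is 6 at row 2 (a leaves); pivot element 1/5.
Divide row 2 by 1/5; eliminate column b from the other rows.
Row 1 update in column RHS: 30 − 1·6 = 24.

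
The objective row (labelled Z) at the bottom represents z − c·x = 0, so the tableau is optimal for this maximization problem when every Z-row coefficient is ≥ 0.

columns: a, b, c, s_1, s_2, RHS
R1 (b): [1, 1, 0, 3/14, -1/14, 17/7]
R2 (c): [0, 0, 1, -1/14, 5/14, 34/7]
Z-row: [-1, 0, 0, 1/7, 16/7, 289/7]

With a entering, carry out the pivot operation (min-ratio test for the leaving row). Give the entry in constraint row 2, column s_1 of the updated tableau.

Ratio test on column a — row 1: (17/7)/1 = 17/7; row 2: entry 0 ≤ 0. Minimum is 17/7 at row 1 (b leaves); pivot element 1.
Divide row 1 by 1; eliminate column a from the other rows.
Row 2 update in column s_1: -1/14 − 0·(3/14) = -1/14.

-1/14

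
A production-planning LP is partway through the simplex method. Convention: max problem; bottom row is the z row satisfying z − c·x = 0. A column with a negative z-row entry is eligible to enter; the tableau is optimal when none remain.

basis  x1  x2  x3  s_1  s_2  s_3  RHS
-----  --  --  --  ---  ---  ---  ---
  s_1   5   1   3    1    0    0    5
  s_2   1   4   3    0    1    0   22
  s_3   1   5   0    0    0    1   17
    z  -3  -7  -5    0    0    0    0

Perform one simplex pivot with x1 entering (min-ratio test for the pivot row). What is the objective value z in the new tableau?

3

Ratio test on column x1 — row 1: 5/5 = 1; row 2: 22/1 = 22; row 3: 17/1 = 17. Minimum is 1 at row 1 (s_1 leaves); pivot element 5.
Pivot on row 1; the z-row RHS becomes 0 − (-3)·1 = 3.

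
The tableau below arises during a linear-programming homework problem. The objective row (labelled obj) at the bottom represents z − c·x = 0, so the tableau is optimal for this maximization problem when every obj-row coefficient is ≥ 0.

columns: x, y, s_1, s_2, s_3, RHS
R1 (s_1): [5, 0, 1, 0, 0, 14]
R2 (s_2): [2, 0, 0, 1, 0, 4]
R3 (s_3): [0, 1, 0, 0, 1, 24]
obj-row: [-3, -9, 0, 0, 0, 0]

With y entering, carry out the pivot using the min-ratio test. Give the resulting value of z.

216

Ratio test on column y — row 1: entry 0 ≤ 0; row 2: entry 0 ≤ 0; row 3: 24/1 = 24. Minimum is 24 at row 3 (s_3 leaves); pivot element 1.
Pivot on row 3; the obj-row RHS becomes 0 − (-9)·24 = 216.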